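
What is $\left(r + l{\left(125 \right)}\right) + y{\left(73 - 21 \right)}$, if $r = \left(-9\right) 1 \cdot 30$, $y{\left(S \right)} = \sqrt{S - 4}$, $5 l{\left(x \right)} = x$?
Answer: $-245 + 4 \sqrt{3} \approx -238.07$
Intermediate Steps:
$l{\left(x \right)} = \frac{x}{5}$
$y{\left(S \right)} = \sqrt{-4 + S}$
$r = -270$ ($r = \left(-9\right) 30 = -270$)
$\left(r + l{\left(125 \right)}\right) + y{\left(73 - 21 \right)} = \left(-270 + \frac{1}{5} \cdot 125\right) + \sqrt{-4 + \left(73 - 21\right)} = \left(-270 + 25\right) + \sqrt{-4 + 52} = -245 + \sqrt{48} = -245 + 4 \sqrt{3}$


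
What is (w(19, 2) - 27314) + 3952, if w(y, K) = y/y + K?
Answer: -23359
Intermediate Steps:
w(y, K) = 1 + K
(w(19, 2) - 27314) + 3952 = ((1 + 2) - 27314) + 3952 = (3 - 27314) + 3952 = -27311 + 3952 = -23359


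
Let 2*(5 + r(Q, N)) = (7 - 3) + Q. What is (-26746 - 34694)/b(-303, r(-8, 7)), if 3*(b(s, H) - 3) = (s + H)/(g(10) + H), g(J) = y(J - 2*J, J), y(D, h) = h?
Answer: 552960/283 ≈ 1953.9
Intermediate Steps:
g(J) = J
r(Q, N) = -3 + Q/2 (r(Q, N) = -5 + ((7 - 3) + Q)/2 = -5 + (4 + Q)/2 = -5 + (2 + Q/2) = -3 + Q/2)
b(s, H) = 3 + (H + s)/(3*(10 + H)) (b(s, H) = 3 + ((s + H)/(10 + H))/3 = 3 + ((H + s)/(10 + H))/3 = 3 + (H + s)/(3*(10 + H)))
(-26746 - 34694)/b(-303, r(-8, 7)) = (-26746 - 34694)/(((90 - 303 + 10*(-3 + (½)*(-8)))/(3*(10 + (-3 + (½)*(-8)))))) = -61440*3*(10 + (-3 - 4))/(90 - 303 + 10*(-3 - 4)) = -61440*3*(10 - 7)/(90 - 303 + 10*(-7)) = -61440*9/(90 - 303 - 70) = -61440/((⅓)*(⅓)*(-283)) = -61440/(-283/9) = -61440*(-9/283) = 552960/283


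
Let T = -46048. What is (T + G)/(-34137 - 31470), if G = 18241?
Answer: 9269/21869 ≈ 0.42384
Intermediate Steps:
(T + G)/(-34137 - 31470) = (-46048 + 18241)/(-34137 - 31470) = -27807/(-65607) = -27807*(-1/65607) = 9269/21869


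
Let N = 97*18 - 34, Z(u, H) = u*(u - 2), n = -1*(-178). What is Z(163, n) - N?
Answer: 24531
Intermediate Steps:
n = 178
Z(u, H) = u*(-2 + u)
N = 1712 (N = 1746 - 34 = 1712)
Z(163, n) - N = 163*(-2 + 163) - 1*1712 = 163*161 - 1712 = 26243 - 1712 = 24531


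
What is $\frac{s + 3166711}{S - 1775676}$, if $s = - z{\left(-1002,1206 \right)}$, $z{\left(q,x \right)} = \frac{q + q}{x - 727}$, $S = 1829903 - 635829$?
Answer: $- \frac{1516856573}{278587358} \approx -5.4448$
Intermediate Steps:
$S = 1194074$ ($S = 1829903 - 635829 = 1194074$)
$z{\left(q,x \right)} = \frac{2 q}{-727 + x}$
$s = \frac{2004}{479}$ ($s = - \frac{2 \left(-1002\right)}{-727 + 1206} = - \frac{2 \left(-1002\right)}{479} = \left(-1\right) \left(- \frac{2004}{479}\right) = \frac{2004}{479} \approx 4.1837$)
$\frac{s + 3166711}{S - 1775676} = \frac{\frac{2004}{479} + 3166711}{1194074 - 1775676} = \frac{1516856573}{479 \left(-581602\right)} = \frac{1516856573}{479} \left(- \frac{1}{581602}\right) = - \frac{1516856573}{278587358}$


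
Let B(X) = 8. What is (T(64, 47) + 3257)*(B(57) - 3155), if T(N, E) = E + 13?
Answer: -10438599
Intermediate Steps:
T(N, E) = 13 + E
(T(64, 47) + 3257)*(B(57) - 3155) = ((13 + 47) + 3257)*(8 - 3155) = (60 + 3257)*(-3147) = 3317*(-3147) = -10438599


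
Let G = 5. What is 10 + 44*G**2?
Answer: 1110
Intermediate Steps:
10 + 44*G**2 = 10 + 44*5**2 = 10 + 44*25 = 10 + 1100 = 1110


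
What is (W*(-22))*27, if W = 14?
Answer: -8316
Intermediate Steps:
(W*(-22))*27 = (14*(-22))*27 = -308*27 = -8316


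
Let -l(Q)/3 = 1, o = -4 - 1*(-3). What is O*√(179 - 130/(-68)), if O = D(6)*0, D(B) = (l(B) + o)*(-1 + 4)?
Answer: 0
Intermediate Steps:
o = -1 (o = -4 + 3 = -1)
l(Q) = -3 (l(Q) = -3*1 = -3)
D(B) = -12 (D(B) = (-3 - 1)*(-1 + 4) = -4*3 = -12)
O = 0 (O = -12*0 = 0)
O*√(179 - 130/(-68)) = 0*√(179 - 130/(-68)) = 0*√(179 - 130*(-1/68)) = 0*√(179 + 65/34) = 0*√(6151/34) = 0*(√209134/34) = 0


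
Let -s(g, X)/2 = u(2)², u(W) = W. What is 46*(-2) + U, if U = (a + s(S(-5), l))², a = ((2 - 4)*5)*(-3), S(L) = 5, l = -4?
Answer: 392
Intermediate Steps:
s(g, X) = -8 (s(g, X) = -2*2² = -2*4 = -8)
a = 30 (a = -2*5*(-3) = -10*(-3) = 30)
U = 484 (U = (30 - 8)² = 22² = 484)
46*(-2) + U = 46*(-2) + 484 = -92 + 484 = 392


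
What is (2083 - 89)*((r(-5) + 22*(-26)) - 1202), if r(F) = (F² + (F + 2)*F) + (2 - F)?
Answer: -3443638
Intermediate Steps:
r(F) = 2 + F² - F + F*(2 + F) (r(F) = (F² + (2 + F)*F) + (2 - F) = (F² + F*(2 + F)) + (2 - F) = 2 + F² - F + F*(2 + F))
(2083 - 89)*((r(-5) + 22*(-26)) - 1202) = (2083 - 89)*(((2 - 5 + 2*(-5)²) + 22*(-26)) - 1202) = 1994*(((2 - 5 + 2*25) - 572) - 1202) = 1994*(((2 - 5 + 50) - 572) - 1202) = 1994*((47 - 572) - 1202) = 1994*(-525 - 1202) = 1994*(-1727) = -3443638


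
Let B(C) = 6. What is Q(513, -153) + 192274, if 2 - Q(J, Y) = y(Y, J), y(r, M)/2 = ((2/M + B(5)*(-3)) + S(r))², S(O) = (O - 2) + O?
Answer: -5334676748/263169 ≈ -20271.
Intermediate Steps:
S(O) = -2 + 2*O (S(O) = (-2 + O) + O = -2 + 2*O)
y(r, M) = 2*(-20 + 2*r + 2/M)² (y(r, M) = 2*((2/M + 6*(-3)) + (-2 + 2*r))² = 2*((2/M - 18) + (-2 + 2*r))² = 2*((-18 + 2/M) + (-2 + 2*r))² = 2*(-20 + 2*r + 2/M)²)
Q(J, Y) = 2 - 8*(1 - 10*J + J*Y)²/J²
Q(513, -153) + 192274 = (2 - 8*(1 - 10*513 + 513*(-153))²/513²) + 192274 = (2 - 8*1/263169*(1 - 5130 - 78489)²) + 192274 = (2 - 8*1/263169*(-83618)²) + 192274 = (2 - 8*1/263169*6991969924) + 192274 = (2 - 55935759392/263169) + 192274 = -55935233054/263169 + 192274 = -5334676748/263169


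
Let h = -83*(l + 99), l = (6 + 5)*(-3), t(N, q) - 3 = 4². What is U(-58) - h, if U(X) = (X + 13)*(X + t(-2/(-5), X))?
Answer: 7233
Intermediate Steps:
t(N, q) = 19 (t(N, q) = 3 + 4² = 3 + 16 = 19)
l = -33 (l = 11*(-3) = -33)
U(X) = (13 + X)*(19 + X) (U(X) = (X + 13)*(X + 19) = (13 + X)*(19 + X))
h = -5478 (h = -83*(-33 + 99) = -83*66 = -5478)
U(-58) - h = (247 + (-58)² + 32*(-58)) - 1*(-5478) = (247 + 3364 - 1856) + 5478 = 1755 + 5478 = 7233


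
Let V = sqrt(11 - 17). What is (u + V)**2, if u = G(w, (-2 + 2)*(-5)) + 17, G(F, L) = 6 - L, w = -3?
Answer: (23 + I*sqrt(6))**2 ≈ 523.0 + 112.68*I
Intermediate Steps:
V = I*sqrt(6) (V = sqrt(-6) = I*sqrt(6) ≈ 2.4495*I)
u = 23 (u = (6 - (-2 + 2)*(-5)) + 17 = (6 - 0*(-5)) + 17 = (6 - 1*0) + 17 = (6 + 0) + 17 = 6 + 17 = 23)
(u + V)**2 = (23 + I*sqrt(6))**2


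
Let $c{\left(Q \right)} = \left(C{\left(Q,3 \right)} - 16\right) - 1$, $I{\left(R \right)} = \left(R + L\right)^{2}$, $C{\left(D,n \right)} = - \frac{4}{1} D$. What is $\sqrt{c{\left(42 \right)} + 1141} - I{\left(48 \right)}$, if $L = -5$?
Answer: $-1849 + 2 \sqrt{239} \approx -1818.1$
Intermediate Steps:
$C{\left(D,n \right)} = - 4 D$ ($C{\left(D,n \right)} = \left(-4\right) 1 D = - 4 D$)
$I{\left(R \right)} = \left(-5 + R\right)^{2}$ ($I{\left(R \right)} = \left(R - 5\right)^{2} = \left(-5 + R\right)^{2}$)
$c{\left(Q \right)} = -17 - 4 Q$ ($c{\left(Q \right)} = \left(- 4 Q - 16\right) - 1 = \left(-16 - 4 Q\right) - 1 = -17 - 4 Q$)
$\sqrt{c{\left(42 \right)} + 1141} - I{\left(48 \right)} = \sqrt{\left(-17 - 168\right) + 1141} - \left(-5 + 48\right)^{2} = \sqrt{\left(-17 - 168\right) + 1141} - 43^{2} = \sqrt{-185 + 1141} - 1849 = \sqrt{956} - 1849 = 2 \sqrt{239} - 1849 = -1849 + 2 \sqrt{239}$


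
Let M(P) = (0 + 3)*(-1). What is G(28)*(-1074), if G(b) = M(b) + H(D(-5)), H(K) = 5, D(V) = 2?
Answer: -2148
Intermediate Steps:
M(P) = -3 (M(P) = 3*(-1) = -3)
G(b) = 2 (G(b) = -3 + 5 = 2)
G(28)*(-1074) = 2*(-1074) = -2148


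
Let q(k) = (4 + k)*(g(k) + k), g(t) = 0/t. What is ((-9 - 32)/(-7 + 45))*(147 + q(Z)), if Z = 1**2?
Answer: -164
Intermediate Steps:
Z = 1
g(t) = 0
q(k) = k*(4 + k) (q(k) = (4 + k)*(0 + k) = (4 + k)*k = k*(4 + k))
((-9 - 32)/(-7 + 45))*(147 + q(Z)) = ((-9 - 32)/(-7 + 45))*(147 + 1*(4 + 1)) = (-41/38)*(147 + 1*5) = (-41*1/38)*(147 + 5) = -41/38*152 = -164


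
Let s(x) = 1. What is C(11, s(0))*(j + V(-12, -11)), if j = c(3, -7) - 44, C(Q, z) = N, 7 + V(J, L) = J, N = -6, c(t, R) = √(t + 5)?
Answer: 378 - 12*√2 ≈ 361.03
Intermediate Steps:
c(t, R) = √(5 + t)
V(J, L) = -7 + J
C(Q, z) = -6
j = -44 + 2*√2 (j = √(5 + 3) - 44 = √8 - 44 = 2*√2 - 44 = -44 + 2*√2 ≈ -41.172)
C(11, s(0))*(j + V(-12, -11)) = -6*((-44 + 2*√2) + (-7 - 12)) = -6*((-44 + 2*√2) - 19) = -6*(-63 + 2*√2) = 378 - 12*√2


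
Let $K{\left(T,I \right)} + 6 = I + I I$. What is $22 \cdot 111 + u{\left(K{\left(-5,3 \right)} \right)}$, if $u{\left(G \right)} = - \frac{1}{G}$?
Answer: $\frac{14651}{6} \approx 2441.8$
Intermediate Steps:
$K{\left(T,I \right)} = -6 + I + I^{2}$ ($K{\left(T,I \right)} = -6 + \left(I + I I\right) = -6 + \left(I + I^{2}\right) = -6 + I + I^{2}$)
$22 \cdot 111 + u{\left(K{\left(-5,3 \right)} \right)} = 22 \cdot 111 - \frac{1}{-6 + 3 + 3^{2}} = 2442 - \frac{1}{-6 + 3 + 9} = 2442 - \frac{1}{6} = \frac{14651}{6}$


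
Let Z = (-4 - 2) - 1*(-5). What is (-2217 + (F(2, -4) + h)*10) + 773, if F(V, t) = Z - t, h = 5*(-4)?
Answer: -1614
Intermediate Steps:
Z = -1 (Z = -6 + 5 = -1)
h = -20
F(V, t) = -1 - t
(-2217 + (F(2, -4) + h)*10) + 773 = (-2217 + ((-1 - 1*(-4)) - 20)*10) + 773 = (-2217 + ((-1 + 4) - 20)*10) + 773 = (-2217 + (3 - 20)*10) + 773 = (-2217 - 17*10) + 773 = (-2217 - 170) + 773 = -2387 + 773 = -1614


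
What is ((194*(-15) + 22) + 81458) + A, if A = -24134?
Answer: 54436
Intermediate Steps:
((194*(-15) + 22) + 81458) + A = ((194*(-15) + 22) + 81458) - 24134 = ((-2910 + 22) + 81458) - 24134 = (-2888 + 81458) - 24134 = 78570 - 24134 = 54436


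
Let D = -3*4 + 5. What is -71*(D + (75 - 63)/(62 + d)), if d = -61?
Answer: -355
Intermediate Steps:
D = -7 (D = -12 + 5 = -7)
-71*(D + (75 - 63)/(62 + d)) = -71*(-7 + (75 - 63)/(62 - 61)) = -71*(-7 + 12/1) = -71*(-7 + 12*1) = -71*(-7 + 12) = -71*5 = -355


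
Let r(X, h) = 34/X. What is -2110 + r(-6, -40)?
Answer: -6347/3 ≈ -2115.7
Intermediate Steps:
-2110 + r(-6, -40) = -2110 + 34/(-6) = -2110 + 34*(-⅙) = -2110 - 17/3 = -6347/3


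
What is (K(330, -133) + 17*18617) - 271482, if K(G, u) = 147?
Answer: 45154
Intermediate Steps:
(K(330, -133) + 17*18617) - 271482 = (147 + 17*18617) - 271482 = (147 + 316489) - 271482 = 316636 - 271482 = 45154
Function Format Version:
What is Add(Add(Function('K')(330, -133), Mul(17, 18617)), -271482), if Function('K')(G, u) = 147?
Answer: 45154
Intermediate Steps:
Add(Add(Function('K')(330, -133), Mul(17, 18617)), -271482) = Add(Add(147, Mul(17, 18617)), -271482) = Add(Add(147, 316489), -271482) = Add(316636, -271482) = 45154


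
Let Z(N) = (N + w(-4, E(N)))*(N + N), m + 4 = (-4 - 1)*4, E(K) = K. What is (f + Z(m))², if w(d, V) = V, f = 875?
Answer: 10106041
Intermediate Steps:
m = -24 (m = -4 + (-4 - 1)*4 = -4 - 5*4 = -4 - 20 = -24)
Z(N) = 4*N² (Z(N) = (N + N)*(N + N) = (2*N)*(2*N) = 4*N²)
(f + Z(m))² = (875 + 4*(-24)²)² = (875 + 4*576)² = (875 + 2304)² = 3179² = 10106041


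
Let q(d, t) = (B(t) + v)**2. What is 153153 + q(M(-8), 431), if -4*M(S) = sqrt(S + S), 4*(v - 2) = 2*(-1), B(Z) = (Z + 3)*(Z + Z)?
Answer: 559832284573/4 ≈ 1.3996e+11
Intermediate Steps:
B(Z) = 2*Z*(3 + Z) (B(Z) = (3 + Z)*(2*Z) = 2*Z*(3 + Z))
v = 3/2 (v = 2 + (2*(-1))/4 = 2 + (1/4)*(-2) = 2 - 1/2 = 3/2 ≈ 1.5000)
M(S) = -sqrt(2)*sqrt(S)/4 (M(S) = -sqrt(S + S)/4 = -sqrt(2)*sqrt(S)/4)
q(d, t) = (3/2 + 2*t*(3 + t))**2 (q(d, t) = (2*t*(3 + t) + 3/2)**2 = (3/2 + 2*t*(3 + t))**2)
153153 + q(M(-8), 431) = 153153 + (3 + 4*431*(3 + 431))**2/4 = 153153 + (3 + 4*431*434)**2/4 = 153153 + (3 + 748216)**2/4 = 153153 + (1/4)*748219**2 = 153153 + (1/4)*559831671961 = 153153 + 559831671961/4 = 559832284573/4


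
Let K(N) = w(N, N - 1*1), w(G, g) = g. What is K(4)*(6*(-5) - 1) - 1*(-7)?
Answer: -86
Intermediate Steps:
K(N) = -1 + N (K(N) = N - 1*1 = N - 1 = -1 + N)
K(4)*(6*(-5) - 1) - 1*(-7) = (-1 + 4)*(6*(-5) - 1) - 1*(-7) = 3*(-30 - 1) + 7 = 3*(-31) + 7 = -93 + 7 = -86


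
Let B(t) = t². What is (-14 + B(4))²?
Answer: 4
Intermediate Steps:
(-14 + B(4))² = (-14 + 4²)² = (-14 + 16)² = 2² = 4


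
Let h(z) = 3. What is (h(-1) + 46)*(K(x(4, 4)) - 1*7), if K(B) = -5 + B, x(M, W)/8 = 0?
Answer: -588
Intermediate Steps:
x(M, W) = 0 (x(M, W) = 8*0 = 0)
(h(-1) + 46)*(K(x(4, 4)) - 1*7) = (3 + 46)*((-5 + 0) - 1*7) = 49*(-5 - 7) = 49*(-12) = -588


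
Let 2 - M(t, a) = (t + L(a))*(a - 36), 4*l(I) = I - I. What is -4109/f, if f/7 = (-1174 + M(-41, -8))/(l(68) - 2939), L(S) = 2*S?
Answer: -1725193/3680 ≈ -468.80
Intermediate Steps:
l(I) = 0 (l(I) = (I - I)/4 = (¼)*0 = 0)
M(t, a) = 2 - (-36 + a)*(t + 2*a) (M(t, a) = 2 - (t + 2*a)*(a - 36) = 2 - (t + 2*a)*(-36 + a) = 2 - (-36 + a)*(t + 2*a))
f = 25760/2939 (f = 7*((-1174 + (2 - 2*(-8)² + 36*(-41) + 72*(-8) - 1*(-8)*(-41)))/(0 - 2939)) = 7*((-1174 + (2 - 2*64 - 1476 - 576 - 328))/(-2939)) = 7*((-1174 + (2 - 128 - 1476 - 576 - 328))*(-1/2939)) = 7*((-1174 - 2506)*(-1/2939)) = 7*(-3680*(-1/2939)) = 7*(3680/2939) = 25760/2939 ≈ 8.7649)
-4109/f = -4109/25760/2939 = -4109*2939/25760 = -1725193/3680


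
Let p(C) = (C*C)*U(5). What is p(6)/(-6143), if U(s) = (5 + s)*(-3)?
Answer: 1080/6143 ≈ 0.17581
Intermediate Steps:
U(s) = -15 - 3*s
p(C) = -30*C**2 (p(C) = (C*C)*(-15 - 3*5) = C**2*(-15 - 15) = C**2*(-30) = -30*C**2)
p(6)/(-6143) = -30*6**2/(-6143) = -30*36*(-1/6143) = -1080*(-1/6143) = 1080/6143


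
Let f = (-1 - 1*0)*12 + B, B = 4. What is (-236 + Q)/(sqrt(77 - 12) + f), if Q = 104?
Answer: -1056 - 132*sqrt(65) ≈ -2120.2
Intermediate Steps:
f = -8 (f = (-1 - 1*0)*12 + 4 = (-1 + 0)*12 + 4 = -1*12 + 4 = -12 + 4 = -8)
(-236 + Q)/(sqrt(77 - 12) + f) = (-236 + 104)/(sqrt(77 - 12) - 8) = -132/(sqrt(65) - 8) = -132/(-8 + sqrt(65))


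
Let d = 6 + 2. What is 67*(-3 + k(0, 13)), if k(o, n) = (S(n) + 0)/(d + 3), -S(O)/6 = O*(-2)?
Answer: 8241/11 ≈ 749.18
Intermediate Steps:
d = 8
S(O) = 12*O (S(O) = -6*O*(-2) = -(-12)*O = 12*O)
k(o, n) = 12*n/11 (k(o, n) = (12*n + 0)/(8 + 3) = (12*n)/11 = (12*n)*(1/11) = 12*n/11)
67*(-3 + k(0, 13)) = 67*(-3 + (12/11)*13) = 67*(-3 + 156/11) = 67*(123/11) = 8241/11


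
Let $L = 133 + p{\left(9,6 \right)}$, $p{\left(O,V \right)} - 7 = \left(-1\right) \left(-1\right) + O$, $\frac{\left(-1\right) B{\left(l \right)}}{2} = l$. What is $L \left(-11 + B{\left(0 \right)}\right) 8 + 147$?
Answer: $-13053$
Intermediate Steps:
$B{\left(l \right)} = - 2 l$
$p{\left(O,V \right)} = 8 + O$ ($p{\left(O,V \right)} = 7 + \left(\left(-1\right) \left(-1\right) + O\right) = 7 + \left(1 + O\right) = 8 + O$)
$L = 150$ ($L = 133 + \left(8 + 9\right) = 133 + 17 = 150$)
$L \left(-11 + B{\left(0 \right)}\right) 8 + 147 = 150 \left(-11 - 0\right) 8 + 147 = 150 \left(-11 + 0\right) 8 + 147 = 150 \left(\left(-11\right) 8\right) + 147 = 150 \left(-88\right) + 147 = -13200 + 147 = -13053$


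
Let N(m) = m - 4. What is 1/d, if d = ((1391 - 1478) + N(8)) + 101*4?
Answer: 1/321 ≈ 0.0031153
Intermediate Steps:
N(m) = -4 + m
d = 321 (d = ((1391 - 1478) + (-4 + 8)) + 101*4 = (-87 + 4) + 404 = -83 + 404 = 321)
1/d = 1/321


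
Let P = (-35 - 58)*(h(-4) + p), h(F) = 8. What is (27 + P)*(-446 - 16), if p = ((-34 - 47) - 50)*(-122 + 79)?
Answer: 242358732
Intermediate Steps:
p = 5633 (p = (-81 - 50)*(-43) = -131*(-43) = 5633)
P = -524613 (P = (-35 - 58)*(8 + 5633) = -93*5641 = -524613)
(27 + P)*(-446 - 16) = (27 - 524613)*(-446 - 16) = -524586*(-462) = 242358732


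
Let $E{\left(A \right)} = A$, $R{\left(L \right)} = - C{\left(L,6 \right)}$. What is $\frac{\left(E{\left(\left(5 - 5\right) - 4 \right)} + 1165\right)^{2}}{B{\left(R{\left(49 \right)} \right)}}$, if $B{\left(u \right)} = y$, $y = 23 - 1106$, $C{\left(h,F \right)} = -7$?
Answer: $- \frac{449307}{361} \approx -1244.6$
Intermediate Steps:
$y = -1083$
$R{\left(L \right)} = 7$ ($R{\left(L \right)} = \left(-1\right) \left(-7\right) = 7$)
$B{\left(u \right)} = -1083$
$\frac{\left(E{\left(\left(5 - 5\right) - 4 \right)} + 1165\right)^{2}}{B{\left(R{\left(49 \right)} \right)}} = \frac{\left(\left(\left(5 - 5\right) - 4\right) + 1165\right)^{2}}{-1083} = \left(\left(0 - 4\right) + 1165\right)^{2} \left(- \frac{1}{1083}\right) = \left(-4 + 1165\right)^{2} \left(- \frac{1}{1083}\right) = 1161^{2} \left(- \frac{1}{1083}\right) = 1347921 \left(- \frac{1}{1083}\right) = - \frac{449307}{361}$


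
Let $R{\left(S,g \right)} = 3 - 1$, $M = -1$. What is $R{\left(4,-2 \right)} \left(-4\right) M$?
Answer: $8$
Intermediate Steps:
$R{\left(S,g \right)} = 2$
$R{\left(4,-2 \right)} \left(-4\right) M = 2 \left(-4\right) \left(-1\right) = \left(-8\right) \left(-1\right) = 8$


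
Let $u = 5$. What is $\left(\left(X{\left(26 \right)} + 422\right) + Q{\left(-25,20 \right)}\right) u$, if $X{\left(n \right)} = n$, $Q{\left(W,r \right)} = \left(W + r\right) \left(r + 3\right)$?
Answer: $1665$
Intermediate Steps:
$Q{\left(W,r \right)} = \left(3 + r\right) \left(W + r\right)$ ($Q{\left(W,r \right)} = \left(W + r\right) \left(3 + r\right) = \left(3 + r\right) \left(W + r\right)$)
$\left(\left(X{\left(26 \right)} + 422\right) + Q{\left(-25,20 \right)}\right) u = \left(\left(26 + 422\right) + \left(20^{2} + 3 \left(-25\right) + 3 \cdot 20 - 500\right)\right) 5 = \left(448 + \left(400 - 75 + 60 - 500\right)\right) 5 = \left(448 - 115\right) 5 = 333 \cdot 5 = 1665$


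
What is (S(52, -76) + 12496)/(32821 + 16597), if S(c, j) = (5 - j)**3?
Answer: 543937/49418 ≈ 11.007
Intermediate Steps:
(S(52, -76) + 12496)/(32821 + 16597) = (-(-5 - 76)**3 + 12496)/(32821 + 16597) = (-1*(-81)**3 + 12496)/49418 = (-1*(-531441) + 12496)*(1/49418) = (531441 + 12496)*(1/49418) = 543937*(1/49418) = 543937/49418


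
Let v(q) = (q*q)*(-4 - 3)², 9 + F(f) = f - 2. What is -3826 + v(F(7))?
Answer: -3042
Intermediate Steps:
F(f) = -11 + f (F(f) = -9 + (f - 2) = -9 + (-2 + f) = -11 + f)
v(q) = 49*q² (v(q) = q²*(-7)² = q²*49 = 49*q²)
-3826 + v(F(7)) = -3826 + 49*(-11 + 7)² = -3826 + 49*(-4)² = -3826 + 49*16 = -3826 + 784 = -3042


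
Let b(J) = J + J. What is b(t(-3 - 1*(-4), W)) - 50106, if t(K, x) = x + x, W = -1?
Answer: -50110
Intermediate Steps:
t(K, x) = 2*x
b(J) = 2*J
b(t(-3 - 1*(-4), W)) - 50106 = 2*(2*(-1)) - 50106 = 2*(-2) - 50106 = -4 - 50106 = -50110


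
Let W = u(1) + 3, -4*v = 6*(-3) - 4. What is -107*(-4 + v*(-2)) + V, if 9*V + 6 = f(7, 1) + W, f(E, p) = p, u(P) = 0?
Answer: 14443/9 ≈ 1604.8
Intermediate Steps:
v = 11/2 (v = -(6*(-3) - 4)/4 = -(-18 - 4)/4 = -1/4*(-22) = 11/2 ≈ 5.5000)
W = 3 (W = 0 + 3 = 3)
V = -2/9 (V = -2/3 + (1 + 3)/9 = -2/3 + (1/9)*4 = -2/3 + 4/9 = -2/9 ≈ -0.22222)
-107*(-4 + v*(-2)) + V = -107*(-4 + (11/2)*(-2)) - 2/9 = -107*(-4 - 11) - 2/9 = -107*(-15) - 2/9 = 1605 - 2/9 = 14443/9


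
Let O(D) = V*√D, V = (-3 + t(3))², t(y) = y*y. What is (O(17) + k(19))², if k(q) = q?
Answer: 22393 + 1368*√17 ≈ 28033.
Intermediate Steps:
t(y) = y²
V = 36 (V = (-3 + 3²)² = (-3 + 9)² = 6² = 36)
O(D) = 36*√D
(O(17) + k(19))² = (36*√17 + 19)² = (19 + 36*√17)²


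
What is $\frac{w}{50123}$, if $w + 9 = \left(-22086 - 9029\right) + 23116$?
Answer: $- \frac{8008}{50123} \approx -0.15977$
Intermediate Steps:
$w = -8008$ ($w = -9 + \left(\left(-22086 - 9029\right) + 23116\right) = -9 + \left(-31115 + 23116\right) = -9 - 7999 = -8008$)
$\frac{w}{50123} = - \frac{8008}{50123}$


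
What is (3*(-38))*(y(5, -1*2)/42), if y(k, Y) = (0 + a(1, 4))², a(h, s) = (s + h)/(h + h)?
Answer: -475/28 ≈ -16.964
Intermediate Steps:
a(h, s) = (h + s)/(2*h) (a(h, s) = (h + s)/((2*h)) = (h + s)*(1/(2*h)) = (h + s)/(2*h))
y(k, Y) = 25/4 (y(k, Y) = (0 + (½)*(1 + 4)/1)² = (0 + (½)*1*5)² = (0 + 5/2)² = (5/2)² = 25/4)
(3*(-38))*(y(5, -1*2)/42) = (3*(-38))*((25/4)/42) = -1425/(2*42) = -114*25/168 = -475/28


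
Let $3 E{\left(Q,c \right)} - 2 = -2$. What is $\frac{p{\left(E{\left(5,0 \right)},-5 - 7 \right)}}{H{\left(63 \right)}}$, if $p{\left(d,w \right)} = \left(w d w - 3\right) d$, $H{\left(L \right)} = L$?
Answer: $0$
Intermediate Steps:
$E{\left(Q,c \right)} = 0$ ($E{\left(Q,c \right)} = \frac{2}{3} + \frac{1}{3} \left(-2\right) = \frac{2}{3} - \frac{2}{3} = 0$)
$p{\left(d,w \right)} = d \left(-3 + d w^{2}\right)$ ($p{\left(d,w \right)} = \left(d w w - 3\right) d = \left(d w^{2} - 3\right) d = \left(-3 + d w^{2}\right) d = d \left(-3 + d w^{2}\right)$)
$\frac{p{\left(E{\left(5,0 \right)},-5 - 7 \right)}}{H{\left(63 \right)}} = \frac{0 \left(-3 + 0 \left(-5 - 7\right)^{2}\right)}{63} = 0 \left(-3 + 0 \left(-12\right)^{2}\right) \frac{1}{63} = 0 \left(-3 + 0 \cdot 144\right) \frac{1}{63} = 0 \left(-3 + 0\right) \frac{1}{63} = 0 \left(-3\right) \frac{1}{63} = 0 \cdot \frac{1}{63} = 0$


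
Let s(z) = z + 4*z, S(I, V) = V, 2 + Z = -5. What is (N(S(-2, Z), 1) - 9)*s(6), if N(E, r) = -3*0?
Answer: -270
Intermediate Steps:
Z = -7 (Z = -2 - 5 = -7)
N(E, r) = 0
s(z) = 5*z
(N(S(-2, Z), 1) - 9)*s(6) = (0 - 9)*(5*6) = -9*30 = -270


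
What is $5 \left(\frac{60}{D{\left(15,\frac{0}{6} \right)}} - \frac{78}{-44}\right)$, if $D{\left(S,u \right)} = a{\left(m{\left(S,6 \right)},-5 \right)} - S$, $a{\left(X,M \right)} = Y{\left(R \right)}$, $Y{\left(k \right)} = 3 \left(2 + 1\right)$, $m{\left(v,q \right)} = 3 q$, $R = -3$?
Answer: $- \frac{905}{22} \approx -41.136$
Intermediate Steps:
$Y{\left(k \right)} = 9$ ($Y{\left(k \right)} = 3 \cdot 3 = 9$)
$a{\left(X,M \right)} = 9$
$D{\left(S,u \right)} = 9 - S$
$5 \left(\frac{60}{D{\left(15,\frac{0}{6} \right)}} - \frac{78}{-44}\right) = 5 \left(\frac{60}{9 - 15} - \frac{78}{-44}\right) = 5 \left(\frac{60}{9 - 15} - - \frac{39}{22}\right) = 5 \left(\frac{60}{-6} + \frac{39}{22}\right) = 5 \left(60 \left(- \frac{1}{6}\right) + \frac{39}{22}\right) = 5 \left(-10 + \frac{39}{22}\right) = 5 \left(- \frac{181}{22}\right) = - \frac{905}{22}$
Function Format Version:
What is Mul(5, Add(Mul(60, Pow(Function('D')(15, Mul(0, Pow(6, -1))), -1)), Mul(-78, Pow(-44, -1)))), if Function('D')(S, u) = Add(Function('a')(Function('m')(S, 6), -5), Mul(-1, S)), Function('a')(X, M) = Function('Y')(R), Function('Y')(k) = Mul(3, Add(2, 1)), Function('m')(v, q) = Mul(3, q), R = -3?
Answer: Rational(-905, 22) ≈ -41.136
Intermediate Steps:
Function('Y')(k) = 9 (Function('Y')(k) = Mul(3, 3) = 9)
Function('a')(X, M) = 9
Function('D')(S, u) = Add(9, Mul(-1, S))
Mul(5, Add(Mul(60, Pow(Function('D')(15, Mul(0, Pow(6, -1))), -1)), Mul(-78, Pow(-44, -1)))) = Mul(5, Add(Mul(60, Pow(Add(9, Mul(-1, 15)), -1)), Mul(-78, Pow(-44, -1)))) = Mul(5, Add(Mul(60, Pow(Add(9, -15), -1)), Mul(-78, Rational(-1, 44)))) = Mul(5, Add(Mul(60, Pow(-6, -1)), Rational(39, 22))) = Mul(5, Add(Mul(60, Rational(-1, 6)), Rational(39, 22))) = Mul(5, Add(-10, Rational(39, 22))) = Mul(5, Rational(-181, 22)) = Rational(-905, 22)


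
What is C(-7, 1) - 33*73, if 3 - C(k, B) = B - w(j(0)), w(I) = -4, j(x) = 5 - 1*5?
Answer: -2411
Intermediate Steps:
j(x) = 0 (j(x) = 5 - 5 = 0)
C(k, B) = -1 - B (C(k, B) = 3 - (B - 1*(-4)) = 3 - (B + 4) = 3 - (4 + B) = 3 + (-4 - B) = -1 - B)
C(-7, 1) - 33*73 = (-1 - 1*1) - 33*73 = (-1 - 1) - 2409 = -2 - 2409 = -2411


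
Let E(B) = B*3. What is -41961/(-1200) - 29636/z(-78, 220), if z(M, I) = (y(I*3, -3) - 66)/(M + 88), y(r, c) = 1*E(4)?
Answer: 59649649/10800 ≈ 5523.1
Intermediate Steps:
E(B) = 3*B
y(r, c) = 12 (y(r, c) = 1*(3*4) = 1*12 = 12)
z(M, I) = -54/(88 + M) (z(M, I) = (12 - 66)/(M + 88) = -54/(88 + M))
-41961/(-1200) - 29636/z(-78, 220) = -41961/(-1200) - 29636/((-54/(88 - 78))) = -41961*(-1/1200) - 29636/((-54/10)) = 13987/400 - 29636/((-54*⅒)) = 13987/400 - 29636/(-27/5) = 13987/400 - 29636*(-5/27) = 13987/400 + 148180/27 = 59649649/10800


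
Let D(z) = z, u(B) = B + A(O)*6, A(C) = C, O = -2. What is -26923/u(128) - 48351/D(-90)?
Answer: 530941/1740 ≈ 305.14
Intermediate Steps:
u(B) = -12 + B (u(B) = B - 2*6 = B - 12 = -12 + B)
-26923/u(128) - 48351/D(-90) = -26923/(-12 + 128) - 48351/(-90) = -26923/116 - 48351*(-1/90) = -26923*1/116 + 16117/30 = -26923/116 + 16117/30 = 530941/1740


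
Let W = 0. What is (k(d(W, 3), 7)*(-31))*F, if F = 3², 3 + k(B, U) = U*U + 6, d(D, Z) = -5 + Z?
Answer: -14508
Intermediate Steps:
k(B, U) = 3 + U² (k(B, U) = -3 + (U*U + 6) = -3 + (U² + 6) = -3 + (6 + U²) = 3 + U²)
F = 9
(k(d(W, 3), 7)*(-31))*F = ((3 + 7²)*(-31))*9 = ((3 + 49)*(-31))*9 = (52*(-31))*9 = -1612*9 = -14508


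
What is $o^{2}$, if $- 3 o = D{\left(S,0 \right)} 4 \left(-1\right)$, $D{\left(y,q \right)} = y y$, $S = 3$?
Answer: $144$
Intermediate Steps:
$D{\left(y,q \right)} = y^{2}$
$o = 12$ ($o = - \frac{3^{2} \cdot 4 \left(-1\right)}{3} = - \frac{9 \cdot 4 \left(-1\right)}{3} = - \frac{36 \left(-1\right)}{3} = \left(- \frac{1}{3}\right) \left(-36\right) = 12$)
$o^{2} = 12^{2} = 144$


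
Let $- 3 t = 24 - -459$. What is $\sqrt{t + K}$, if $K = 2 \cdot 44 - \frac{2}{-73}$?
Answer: $\frac{i \sqrt{388871}}{73} \approx 8.5424 i$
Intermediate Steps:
$t = -161$ ($t = - \frac{24 - -459}{3} = - \frac{24 + 459}{3} = \left(- \frac{1}{3}\right) 483 = -161$)
$K = \frac{6426}{73}$ ($K = 88 - - \frac{2}{73} = 88 + \frac{2}{73} = \frac{6426}{73} \approx 88.027$)
$\sqrt{t + K} = \sqrt{-161 + \frac{6426}{73}} = \sqrt{- \frac{5327}{73}} = \frac{i \sqrt{388871}}{73}$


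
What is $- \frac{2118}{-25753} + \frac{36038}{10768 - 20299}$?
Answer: $- \frac{907899956}{245451843} \approx -3.6989$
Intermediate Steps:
$- \frac{2118}{-25753} + \frac{36038}{10768 - 20299} = \left(-2118\right) \left(- \frac{1}{25753}\right) + \frac{36038}{10768 - 20299} = \frac{2118}{25753} + \frac{36038}{-9531} = \frac{2118}{25753} + 36038 \left(- \frac{1}{9531}\right) = \frac{2118}{25753} - \frac{36038}{9531} = - \frac{907899956}{245451843}$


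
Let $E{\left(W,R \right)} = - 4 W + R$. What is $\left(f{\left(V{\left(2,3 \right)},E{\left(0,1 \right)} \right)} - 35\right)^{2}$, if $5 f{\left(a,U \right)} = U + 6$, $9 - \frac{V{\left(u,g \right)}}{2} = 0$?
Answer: $\frac{28224}{25} \approx 1129.0$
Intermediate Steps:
$E{\left(W,R \right)} = R - 4 W$
$V{\left(u,g \right)} = 18$ ($V{\left(u,g \right)} = 18 - 0 = 18 + 0 = 18$)
$f{\left(a,U \right)} = \frac{6}{5} + \frac{U}{5}$ ($f{\left(a,U \right)} = \frac{U + 6}{5} = \frac{6 + U}{5} = \frac{6}{5} + \frac{U}{5}$)
$\left(f{\left(V{\left(2,3 \right)},E{\left(0,1 \right)} \right)} - 35\right)^{2} = \left(\left(\frac{6}{5} + \frac{1 - 0}{5}\right) - 35\right)^{2} = \left(\left(\frac{6}{5} + \frac{1 + 0}{5}\right) - 35\right)^{2} = \left(\left(\frac{6}{5} + \frac{1}{5} \cdot 1\right) - 35\right)^{2} = \left(\left(\frac{6}{5} + \frac{1}{5}\right) - 35\right)^{2} = \left(\frac{7}{5} - 35\right)^{2} = \left(- \frac{168}{5}\right)^{2} = \frac{28224}{25}$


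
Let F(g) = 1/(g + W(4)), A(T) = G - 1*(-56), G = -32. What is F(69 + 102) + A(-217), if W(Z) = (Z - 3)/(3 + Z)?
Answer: 28759/1198 ≈ 24.006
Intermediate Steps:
W(Z) = (-3 + Z)/(3 + Z)
A(T) = 24 (A(T) = -32 - 1*(-56) = -32 + 56 = 24)
F(g) = 1/(⅐ + g) (F(g) = 1/(g + (-3 + 4)/(3 + 4)) = 1/(g + 1/7) = 1/(g + (⅐)*1) = 1/(g + ⅐) = 1/(⅐ + g))
F(69 + 102) + A(-217) = 7/(1 + 7*(69 + 102)) + 24 = 7/(1 + 7*171) + 24 = 7/(1 + 1197) + 24 = 7/1198 + 24 = 28759/1198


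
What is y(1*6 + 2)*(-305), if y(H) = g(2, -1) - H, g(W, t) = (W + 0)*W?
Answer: 1220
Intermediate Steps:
g(W, t) = W² (g(W, t) = W*W = W²)
y(H) = 4 - H (y(H) = 2² - H = 4 - H)
y(1*6 + 2)*(-305) = (4 - (1*6 + 2))*(-305) = (4 - (6 + 2))*(-305) = (4 - 1*8)*(-305) = (4 - 8)*(-305) = -4*(-305) = 1220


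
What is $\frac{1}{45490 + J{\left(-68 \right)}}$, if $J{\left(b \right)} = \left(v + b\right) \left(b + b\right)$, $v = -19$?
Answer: $\frac{1}{57322} \approx 1.7445 \cdot 10^{-5}$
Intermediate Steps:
$J{\left(b \right)} = 2 b \left(-19 + b\right)$ ($J{\left(b \right)} = \left(-19 + b\right) \left(b + b\right) = \left(-19 + b\right) 2 b = 2 b \left(-19 + b\right)$)
$\frac{1}{45490 + J{\left(-68 \right)}} = \frac{1}{45490 + 2 \left(-68\right) \left(-19 - 68\right)} = \frac{1}{45490 + 2 \left(-68\right) \left(-87\right)} = \frac{1}{45490 + 11832} = \frac{1}{57322}$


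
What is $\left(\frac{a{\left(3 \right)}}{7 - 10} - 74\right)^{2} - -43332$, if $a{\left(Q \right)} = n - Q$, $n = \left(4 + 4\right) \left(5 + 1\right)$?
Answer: $51253$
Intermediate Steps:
$n = 48$ ($n = 8 \cdot 6 = 48$)
$a{\left(Q \right)} = 48 - Q$
$\left(\frac{a{\left(3 \right)}}{7 - 10} - 74\right)^{2} - -43332 = \left(\frac{48 - 3}{7 - 10} - 74\right)^{2} - -43332 = \left(\frac{48 - 3}{-3} - 74\right)^{2} + 43332 = \left(\left(- \frac{1}{3}\right) 45 - 74\right)^{2} + 43332 = \left(-15 - 74\right)^{2} + 43332 = \left(-89\right)^{2} + 43332 = 7921 + 43332 = 51253$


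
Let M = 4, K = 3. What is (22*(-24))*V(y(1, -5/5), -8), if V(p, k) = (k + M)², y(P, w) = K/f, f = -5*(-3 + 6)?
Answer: -8448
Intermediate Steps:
f = -15 (f = -5*3 = -15)
y(P, w) = -⅕ (y(P, w) = 3/(-15) = 3*(-1/15) = -⅕)
V(p, k) = (4 + k)² (V(p, k) = (k + 4)² = (4 + k)²)
(22*(-24))*V(y(1, -5/5), -8) = (22*(-24))*(4 - 8)² = -528*(-4)² = -528*16 = -8448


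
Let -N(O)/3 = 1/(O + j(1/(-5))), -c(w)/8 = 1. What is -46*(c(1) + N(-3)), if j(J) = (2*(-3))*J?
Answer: 874/3 ≈ 291.33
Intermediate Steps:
c(w) = -8 (c(w) = -8*1 = -8)
j(J) = -6*J
N(O) = -3/(6/5 + O) (N(O) = -3/(O - 6/(-5)) = -3/(O - 6*(-⅕)) = -3/(O + 6/5) = -3/(6/5 + O))
-46*(c(1) + N(-3)) = -46*(-8 - 15/(6 + 5*(-3))) = -46*(-8 - 15/(6 - 15)) = -46*(-8 - 15/(-9)) = -46*(-8 - 15*(-⅑)) = -46*(-8 + 5/3) = -46*(-19/3) = 874/3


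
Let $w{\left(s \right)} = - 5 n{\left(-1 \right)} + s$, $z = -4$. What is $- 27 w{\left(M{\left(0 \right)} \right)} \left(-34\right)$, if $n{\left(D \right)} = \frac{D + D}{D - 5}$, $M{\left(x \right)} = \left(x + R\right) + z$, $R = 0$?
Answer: $-5202$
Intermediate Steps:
$M{\left(x \right)} = -4 + x$ ($M{\left(x \right)} = \left(x + 0\right) - 4 = x - 4 = -4 + x$)
$n{\left(D \right)} = \frac{2 D}{-5 + D}$
$w{\left(s \right)} = - \frac{5}{3} + s$ ($w{\left(s \right)} = - 5 \cdot 2 \left(-1\right) \frac{1}{-5 - 1} + s = - 5 \cdot 2 \left(-1\right) \frac{1}{-6} + s = - 5 \cdot 2 \left(-1\right) \left(- \frac{1}{6}\right) + s = \left(-5\right) \frac{1}{3} + s = - \frac{5}{3} + s$)
$- 27 w{\left(M{\left(0 \right)} \right)} \left(-34\right) = - 27 \left(- \frac{5}{3} + \left(-4 + 0\right)\right) \left(-34\right) = - 27 \left(- \frac{5}{3} - 4\right) \left(-34\right) = \left(-27\right) \left(- \frac{17}{3}\right) \left(-34\right) = 153 \left(-34\right) = -5202$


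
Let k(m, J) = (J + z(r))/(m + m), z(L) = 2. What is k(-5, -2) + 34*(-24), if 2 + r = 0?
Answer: -816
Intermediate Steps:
r = -2 (r = -2 + 0 = -2)
k(m, J) = (2 + J)/(2*m) (k(m, J) = (J + 2)/(m + m) = (2 + J)/((2*m)) = (2 + J)*(1/(2*m)) = (2 + J)/(2*m))
k(-5, -2) + 34*(-24) = (1/2)*(2 - 2)/(-5) + 34*(-24) = (1/2)*(-1/5)*0 - 816 = 0 - 816 = -816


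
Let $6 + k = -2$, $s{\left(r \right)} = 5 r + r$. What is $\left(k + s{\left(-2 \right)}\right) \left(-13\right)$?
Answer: $260$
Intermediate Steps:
$s{\left(r \right)} = 6 r$
$k = -8$ ($k = -6 - 2 = -8$)
$\left(k + s{\left(-2 \right)}\right) \left(-13\right) = \left(-8 + 6 \left(-2\right)\right) \left(-13\right) = \left(-8 - 12\right) \left(-13\right) = \left(-20\right) \left(-13\right) = 260$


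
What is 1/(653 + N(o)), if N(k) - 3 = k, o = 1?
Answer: 1/657 ≈ 0.0015221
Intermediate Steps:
N(k) = 3 + k
1/(653 + N(o)) = 1/(653 + (3 + 1)) = 1/(653 + 4) = 1/657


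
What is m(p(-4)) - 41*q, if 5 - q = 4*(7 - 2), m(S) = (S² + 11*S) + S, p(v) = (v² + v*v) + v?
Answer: 1735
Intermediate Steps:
p(v) = v + 2*v² (p(v) = (v² + v²) + v = 2*v² + v = v + 2*v²)
m(S) = S² + 12*S
q = -15 (q = 5 - 4*(7 - 2) = 5 - 4*5 = 5 - 1*20 = 5 - 20 = -15)
m(p(-4)) - 41*q = (-4*(1 + 2*(-4)))*(12 - 4*(1 + 2*(-4))) - 41*(-15) = (-4*(1 - 8))*(12 - 4*(1 - 8)) + 615 = (-4*(-7))*(12 - 4*(-7)) + 615 = 28*(12 + 28) + 615 = 28*40 + 615 = 1120 + 615 = 1735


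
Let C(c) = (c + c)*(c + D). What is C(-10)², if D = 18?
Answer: 25600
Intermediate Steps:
C(c) = 2*c*(18 + c) (C(c) = (c + c)*(c + 18) = (2*c)*(18 + c) = 2*c*(18 + c))
C(-10)² = (2*(-10)*(18 - 10))² = (2*(-10)*8)² = (-160)² = 25600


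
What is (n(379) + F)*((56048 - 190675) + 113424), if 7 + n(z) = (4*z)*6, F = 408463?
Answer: -8853355056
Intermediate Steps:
n(z) = -7 + 24*z (n(z) = -7 + (4*z)*6 = -7 + 24*z)
(n(379) + F)*((56048 - 190675) + 113424) = ((-7 + 24*379) + 408463)*((56048 - 190675) + 113424) = ((-7 + 9096) + 408463)*(-134627 + 113424) = (9089 + 408463)*(-21203) = 417552*(-21203) = -8853355056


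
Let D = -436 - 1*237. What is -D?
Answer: 673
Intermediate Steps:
D = -673 (D = -436 - 237 = -673)
-D = -1*(-673) = 673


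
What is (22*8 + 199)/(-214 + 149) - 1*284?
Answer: -3767/13 ≈ -289.77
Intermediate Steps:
(22*8 + 199)/(-214 + 149) - 1*284 = (176 + 199)/(-65) - 284 = 375*(-1/65) - 284 = -75/13 - 284 = -3767/13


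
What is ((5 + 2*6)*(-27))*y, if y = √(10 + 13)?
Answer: -459*√23 ≈ -2201.3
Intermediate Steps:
y = √23 ≈ 4.7958
((5 + 2*6)*(-27))*y = ((5 + 2*6)*(-27))*√23 = ((5 + 12)*(-27))*√23 = (17*(-27))*√23 = -459*√23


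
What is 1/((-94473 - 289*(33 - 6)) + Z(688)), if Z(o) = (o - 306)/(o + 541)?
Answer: -1229/125696822 ≈ -9.7775e-6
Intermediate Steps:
Z(o) = (-306 + o)/(541 + o)
1/((-94473 - 289*(33 - 6)) + Z(688)) = 1/((-94473 - 289*(33 - 6)) + (-306 + 688)/(541 + 688)) = 1/((-94473 - 289*27) + 382/1229) = 1/((-94473 - 1*7803) + (1/1229)*382) = 1/((-94473 - 7803) + 382/1229) = 1/(-102276 + 382/1229) = 1/(-125696822/1229) = -1229/125696822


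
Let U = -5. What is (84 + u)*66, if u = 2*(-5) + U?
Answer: 4554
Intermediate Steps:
u = -15 (u = 2*(-5) - 5 = -10 - 5 = -15)
(84 + u)*66 = (84 - 15)*66 = 69*66 = 4554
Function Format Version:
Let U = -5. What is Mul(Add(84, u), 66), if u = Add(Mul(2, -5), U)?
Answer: 4554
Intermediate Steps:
u = -15 (u = Add(Mul(2, -5), -5) = Add(-10, -5) = -15)
Mul(Add(84, u), 66) = Mul(Add(84, -15), 66) = Mul(69, 66) = 4554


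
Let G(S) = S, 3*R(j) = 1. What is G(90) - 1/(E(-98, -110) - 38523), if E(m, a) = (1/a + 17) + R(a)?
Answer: 1143618900/12706873 ≈ 90.000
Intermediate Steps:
R(j) = ⅓ (R(j) = (⅓)*1 = ⅓)
E(m, a) = 52/3 + 1/a (E(m, a) = (1/a + 17) + ⅓ = (17 + 1/a) + ⅓ = 52/3 + 1/a)
G(90) - 1/(E(-98, -110) - 38523) = 90 - 1/((52/3 + 1/(-110)) - 38523) = 90 - 1/((52/3 - 1/110) - 38523) = 90 - 1/(5717/330 - 38523) = 90 - 1/(-12706873/330) = 90 - 1*(-330/12706873) = 90 + 330/12706873 = 1143618900/12706873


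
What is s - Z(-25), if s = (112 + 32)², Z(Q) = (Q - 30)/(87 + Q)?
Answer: 1285687/62 ≈ 20737.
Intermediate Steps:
Z(Q) = (-30 + Q)/(87 + Q)
s = 20736 (s = 144² = 20736)
s - Z(-25) = 20736 - (-30 - 25)/(87 - 25) = 20736 - (-55)/62 = 20736 - 1*(-55/62) = 20736 + 55/62 = 1285687/62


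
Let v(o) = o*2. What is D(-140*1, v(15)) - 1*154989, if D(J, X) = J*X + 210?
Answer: -158979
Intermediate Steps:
v(o) = 2*o
D(J, X) = 210 + J*X
D(-140*1, v(15)) - 1*154989 = (210 + (-140*1)*(2*15)) - 1*154989 = (210 - 140*30) - 154989 = (210 - 4200) - 154989 = -3990 - 154989 = -158979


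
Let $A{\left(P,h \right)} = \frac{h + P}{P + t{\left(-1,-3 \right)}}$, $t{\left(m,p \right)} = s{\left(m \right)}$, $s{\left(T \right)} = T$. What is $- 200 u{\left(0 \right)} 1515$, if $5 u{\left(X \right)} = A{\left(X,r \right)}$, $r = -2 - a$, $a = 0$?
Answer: $-121200$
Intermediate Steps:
$t{\left(m,p \right)} = m$
$r = -2$ ($r = -2 - 0 = -2 + 0 = -2$)
$A{\left(P,h \right)} = \frac{P + h}{-1 + P}$ ($A{\left(P,h \right)} = \frac{h + P}{P - 1} = \frac{P + h}{-1 + P}$)
$u{\left(X \right)} = \frac{-2 + X}{5 \left(-1 + X\right)}$ ($u{\left(X \right)} = \frac{\frac{1}{-1 + X} \left(X - 2\right)}{5} = \frac{\frac{1}{-1 + X} \left(-2 + X\right)}{5} = \frac{-2 + X}{5 \left(-1 + X\right)}$)
$- 200 u{\left(0 \right)} 1515 = - 200 \frac{-2 + 0}{5 \left(-1 + 0\right)} 1515 = - 200 \cdot \frac{1}{5} \frac{1}{-1} \left(-2\right) 1515 = - 200 \cdot \frac{1}{5} \left(-1\right) \left(-2\right) 1515 = \left(-200\right) \frac{2}{5} \cdot 1515 = \left(-80\right) 1515 = -121200$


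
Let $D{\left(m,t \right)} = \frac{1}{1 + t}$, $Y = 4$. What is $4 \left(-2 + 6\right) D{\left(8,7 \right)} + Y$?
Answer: $6$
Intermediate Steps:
$4 \left(-2 + 6\right) D{\left(8,7 \right)} + Y = \frac{4 \left(-2 + 6\right)}{1 + 7} + 4 = \frac{4 \cdot 4}{8} + 4 = 16 \cdot \frac{1}{8} + 4 = 2 + 4 = 6$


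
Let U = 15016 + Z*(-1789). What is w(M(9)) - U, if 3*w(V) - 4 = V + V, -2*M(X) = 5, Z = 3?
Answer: -28948/3 ≈ -9649.3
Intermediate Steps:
M(X) = -5/2 (M(X) = -1/2*5 = -5/2)
w(V) = 4/3 + 2*V/3 (w(V) = 4/3 + (V + V)/3 = 4/3 + (2*V)/3 = 4/3 + 2*V/3)
U = 9649 (U = 15016 + 3*(-1789) = 15016 - 5367 = 9649)
w(M(9)) - U = (4/3 + (2/3)*(-5/2)) - 1*9649 = (4/3 - 5/3) - 9649 = -1/3 - 9649 = -28948/3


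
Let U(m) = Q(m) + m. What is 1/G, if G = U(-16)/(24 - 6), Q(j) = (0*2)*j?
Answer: -9/8 ≈ -1.1250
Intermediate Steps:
Q(j) = 0 (Q(j) = 0*j = 0)
U(m) = m (U(m) = 0 + m = m)
G = -8/9 (G = -16/(24 - 6) = -16/18 = (1/18)*(-16) = -8/9 ≈ -0.88889)
1/G = 1/(-8/9) = -9/8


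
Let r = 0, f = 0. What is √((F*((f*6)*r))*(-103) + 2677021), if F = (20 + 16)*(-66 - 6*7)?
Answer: √2677021 ≈ 1636.2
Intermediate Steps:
F = -3888 (F = 36*(-66 - 42) = 36*(-108) = -3888)
√((F*((f*6)*r))*(-103) + 2677021) = √(-3888*0*6*0*(-103) + 2677021) = √(-0*0*(-103) + 2677021) = √(-3888*0*(-103) + 2677021) = √(0*(-103) + 2677021) = √(0 + 2677021) = √2677021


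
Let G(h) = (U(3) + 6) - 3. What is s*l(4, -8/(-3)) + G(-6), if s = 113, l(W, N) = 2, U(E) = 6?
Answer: 235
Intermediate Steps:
G(h) = 9 (G(h) = (6 + 6) - 3 = 12 - 3 = 9)
s*l(4, -8/(-3)) + G(-6) = 113*2 + 9 = 226 + 9 = 235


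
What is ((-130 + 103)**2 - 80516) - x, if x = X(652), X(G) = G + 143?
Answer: -80582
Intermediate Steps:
X(G) = 143 + G
x = 795 (x = 143 + 652 = 795)
((-130 + 103)**2 - 80516) - x = ((-130 + 103)**2 - 80516) - 1*795 = ((-27)**2 - 80516) - 795 = (729 - 80516) - 795 = -79787 - 795 = -80582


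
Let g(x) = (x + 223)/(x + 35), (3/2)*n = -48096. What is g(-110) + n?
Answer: -2404913/75 ≈ -32066.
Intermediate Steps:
n = -32064 (n = (2/3)*(-48096) = -32064)
g(x) = (223 + x)/(35 + x)
g(-110) + n = (223 - 110)/(35 - 110) - 32064 = 113/(-75) - 32064 = -1/75*113 - 32064 = -113/75 - 32064 = -2404913/75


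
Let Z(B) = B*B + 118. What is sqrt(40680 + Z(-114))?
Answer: sqrt(53794) ≈ 231.94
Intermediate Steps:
Z(B) = 118 + B**2 (Z(B) = B**2 + 118 = 118 + B**2)
sqrt(40680 + Z(-114)) = sqrt(40680 + (118 + (-114)**2)) = sqrt(40680 + (118 + 12996)) = sqrt(40680 + 13114) = sqrt(53794)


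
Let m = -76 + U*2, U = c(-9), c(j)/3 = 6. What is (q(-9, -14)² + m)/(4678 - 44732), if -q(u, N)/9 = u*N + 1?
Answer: -1306409/40054 ≈ -32.616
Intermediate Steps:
c(j) = 18 (c(j) = 3*6 = 18)
q(u, N) = -9 - 9*N*u (q(u, N) = -9*(u*N + 1) = -9*(N*u + 1) = -9*(1 + N*u) = -9 - 9*N*u)
U = 18
m = -40 (m = -76 + 18*2 = -76 + 36 = -40)
(q(-9, -14)² + m)/(4678 - 44732) = ((-9 - 9*(-14)*(-9))² - 40)/(4678 - 44732) = ((-9 - 1134)² - 40)/(-40054) = ((-1143)² - 40)*(-1/40054) = (1306449 - 40)*(-1/40054) = 1306409*(-1/40054) = -1306409/40054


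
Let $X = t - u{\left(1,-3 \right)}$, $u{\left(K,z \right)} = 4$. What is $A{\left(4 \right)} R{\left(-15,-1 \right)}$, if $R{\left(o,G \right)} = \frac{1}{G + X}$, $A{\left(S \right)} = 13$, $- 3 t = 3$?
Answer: $- \frac{13}{6} \approx -2.1667$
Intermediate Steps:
$t = -1$ ($t = \left(- \frac{1}{3}\right) 3 = -1$)
$X = -5$ ($X = -1 - 4 = -5$)
$R{\left(o,G \right)} = \frac{1}{-5 + G}$ ($R{\left(o,G \right)} = \frac{1}{G - 5} = \frac{1}{-5 + G}$)
$A{\left(4 \right)} R{\left(-15,-1 \right)} = \frac{13}{-5 - 1} = \frac{13}{-6} = 13 \left(- \frac{1}{6}\right) = - \frac{13}{6}$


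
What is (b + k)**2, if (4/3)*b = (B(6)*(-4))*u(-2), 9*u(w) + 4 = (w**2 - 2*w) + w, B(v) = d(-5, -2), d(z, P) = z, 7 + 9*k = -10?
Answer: 169/81 ≈ 2.0864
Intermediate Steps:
k = -17/9 (k = -7/9 + (1/9)*(-10) = -7/9 - 10/9 = -17/9 ≈ -1.8889)
B(v) = -5
u(w) = -4/9 - w/9 + w**2/9 (u(w) = -4/9 + ((w**2 - 2*w) + w)/9 = -4/9 + (w**2 - w)/9 = -4/9 + (-w/9 + w**2/9) = -4/9 - w/9 + w**2/9)
b = 10/3 (b = 3*((-5*(-4))*(-4/9 - 1/9*(-2) + (1/9)*(-2)**2))/4 = 3*(20*(-4/9 + 2/9 + (1/9)*4))/4 = 3*(20*(-4/9 + 2/9 + 4/9))/4 = 3*(20*(2/9))/4 = (3/4)*(40/9) = 10/3 ≈ 3.3333)
(b + k)**2 = (10/3 - 17/9)**2 = (13/9)**2 = 169/81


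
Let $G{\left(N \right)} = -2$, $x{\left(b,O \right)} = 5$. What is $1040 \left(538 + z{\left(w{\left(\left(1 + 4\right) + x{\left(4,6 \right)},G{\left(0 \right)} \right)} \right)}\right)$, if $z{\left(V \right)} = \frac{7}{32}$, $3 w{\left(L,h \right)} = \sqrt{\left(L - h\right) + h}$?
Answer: $\frac{1119495}{2} \approx 5.5975 \cdot 10^{5}$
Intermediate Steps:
$w{\left(L,h \right)} = \frac{\sqrt{L}}{3}$ ($w{\left(L,h \right)} = \frac{\sqrt{\left(L - h\right) + h}}{3} = \frac{\sqrt{L}}{3}$)
$z{\left(V \right)} = \frac{7}{32}$ ($z{\left(V \right)} = 7 \cdot \frac{1}{32} = \frac{7}{32}$)
$1040 \left(538 + z{\left(w{\left(\left(1 + 4\right) + x{\left(4,6 \right)},G{\left(0 \right)} \right)} \right)}\right) = 1040 \left(538 + \frac{7}{32}\right) = 1040 \cdot \frac{17223}{32} = \frac{1119495}{2}$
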